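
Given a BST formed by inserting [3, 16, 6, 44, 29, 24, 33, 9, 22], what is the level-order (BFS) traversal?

Tree insertion order: [3, 16, 6, 44, 29, 24, 33, 9, 22]
Tree (level-order array): [3, None, 16, 6, 44, None, 9, 29, None, None, None, 24, 33, 22]
BFS from the root, enqueuing left then right child of each popped node:
  queue [3] -> pop 3, enqueue [16], visited so far: [3]
  queue [16] -> pop 16, enqueue [6, 44], visited so far: [3, 16]
  queue [6, 44] -> pop 6, enqueue [9], visited so far: [3, 16, 6]
  queue [44, 9] -> pop 44, enqueue [29], visited so far: [3, 16, 6, 44]
  queue [9, 29] -> pop 9, enqueue [none], visited so far: [3, 16, 6, 44, 9]
  queue [29] -> pop 29, enqueue [24, 33], visited so far: [3, 16, 6, 44, 9, 29]
  queue [24, 33] -> pop 24, enqueue [22], visited so far: [3, 16, 6, 44, 9, 29, 24]
  queue [33, 22] -> pop 33, enqueue [none], visited so far: [3, 16, 6, 44, 9, 29, 24, 33]
  queue [22] -> pop 22, enqueue [none], visited so far: [3, 16, 6, 44, 9, 29, 24, 33, 22]
Result: [3, 16, 6, 44, 9, 29, 24, 33, 22]


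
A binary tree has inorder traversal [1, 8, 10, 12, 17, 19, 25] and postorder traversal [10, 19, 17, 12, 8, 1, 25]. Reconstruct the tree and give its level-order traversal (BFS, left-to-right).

Inorder:   [1, 8, 10, 12, 17, 19, 25]
Postorder: [10, 19, 17, 12, 8, 1, 25]
Algorithm: postorder visits root last, so walk postorder right-to-left;
each value is the root of the current inorder slice — split it at that
value, recurse on the right subtree first, then the left.
Recursive splits:
  root=25; inorder splits into left=[1, 8, 10, 12, 17, 19], right=[]
  root=1; inorder splits into left=[], right=[8, 10, 12, 17, 19]
  root=8; inorder splits into left=[], right=[10, 12, 17, 19]
  root=12; inorder splits into left=[10], right=[17, 19]
  root=17; inorder splits into left=[], right=[19]
  root=19; inorder splits into left=[], right=[]
  root=10; inorder splits into left=[], right=[]
Reconstructed level-order: [25, 1, 8, 12, 10, 17, 19]


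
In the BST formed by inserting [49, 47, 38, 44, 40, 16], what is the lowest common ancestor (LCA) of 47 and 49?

Tree insertion order: [49, 47, 38, 44, 40, 16]
Tree (level-order array): [49, 47, None, 38, None, 16, 44, None, None, 40]
In a BST, the LCA of p=47, q=49 is the first node v on the
root-to-leaf path with p <= v <= q (go left if both < v, right if both > v).
Walk from root:
  at 49: 47 <= 49 <= 49, this is the LCA
LCA = 49


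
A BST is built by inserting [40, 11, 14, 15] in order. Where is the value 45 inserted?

Starting tree (level order): [40, 11, None, None, 14, None, 15]
Insertion path: 40
Result: insert 45 as right child of 40
Final tree (level order): [40, 11, 45, None, 14, None, None, None, 15]


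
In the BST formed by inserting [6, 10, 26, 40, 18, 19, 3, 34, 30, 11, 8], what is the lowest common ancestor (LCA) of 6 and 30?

Tree insertion order: [6, 10, 26, 40, 18, 19, 3, 34, 30, 11, 8]
Tree (level-order array): [6, 3, 10, None, None, 8, 26, None, None, 18, 40, 11, 19, 34, None, None, None, None, None, 30]
In a BST, the LCA of p=6, q=30 is the first node v on the
root-to-leaf path with p <= v <= q (go left if both < v, right if both > v).
Walk from root:
  at 6: 6 <= 6 <= 30, this is the LCA
LCA = 6


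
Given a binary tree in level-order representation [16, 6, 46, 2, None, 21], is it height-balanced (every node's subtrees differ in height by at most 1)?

Tree (level-order array): [16, 6, 46, 2, None, 21]
Definition: a tree is height-balanced if, at every node, |h(left) - h(right)| <= 1 (empty subtree has height -1).
Bottom-up per-node check:
  node 2: h_left=-1, h_right=-1, diff=0 [OK], height=0
  node 6: h_left=0, h_right=-1, diff=1 [OK], height=1
  node 21: h_left=-1, h_right=-1, diff=0 [OK], height=0
  node 46: h_left=0, h_right=-1, diff=1 [OK], height=1
  node 16: h_left=1, h_right=1, diff=0 [OK], height=2
All nodes satisfy the balance condition.
Result: Balanced


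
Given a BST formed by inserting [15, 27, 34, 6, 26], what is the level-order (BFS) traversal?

Tree insertion order: [15, 27, 34, 6, 26]
Tree (level-order array): [15, 6, 27, None, None, 26, 34]
BFS from the root, enqueuing left then right child of each popped node:
  queue [15] -> pop 15, enqueue [6, 27], visited so far: [15]
  queue [6, 27] -> pop 6, enqueue [none], visited so far: [15, 6]
  queue [27] -> pop 27, enqueue [26, 34], visited so far: [15, 6, 27]
  queue [26, 34] -> pop 26, enqueue [none], visited so far: [15, 6, 27, 26]
  queue [34] -> pop 34, enqueue [none], visited so far: [15, 6, 27, 26, 34]
Result: [15, 6, 27, 26, 34]


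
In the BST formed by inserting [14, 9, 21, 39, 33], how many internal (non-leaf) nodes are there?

Tree built from: [14, 9, 21, 39, 33]
Tree (level-order array): [14, 9, 21, None, None, None, 39, 33]
Rule: An internal node has at least one child.
Per-node child counts:
  node 14: 2 child(ren)
  node 9: 0 child(ren)
  node 21: 1 child(ren)
  node 39: 1 child(ren)
  node 33: 0 child(ren)
Matching nodes: [14, 21, 39]
Count of internal (non-leaf) nodes: 3


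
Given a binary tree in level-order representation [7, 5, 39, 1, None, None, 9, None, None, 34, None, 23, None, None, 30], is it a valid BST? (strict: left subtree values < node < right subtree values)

Level-order array: [7, 5, 39, 1, None, None, 9, None, None, 34, None, 23, None, None, 30]
Validate using subtree bounds (lo, hi): at each node, require lo < value < hi,
then recurse left with hi=value and right with lo=value.
Preorder trace (stopping at first violation):
  at node 7 with bounds (-inf, +inf): OK
  at node 5 with bounds (-inf, 7): OK
  at node 1 with bounds (-inf, 5): OK
  at node 39 with bounds (7, +inf): OK
  at node 9 with bounds (39, +inf): VIOLATION
Node 9 violates its bound: not (39 < 9 < +inf).
Result: Not a valid BST


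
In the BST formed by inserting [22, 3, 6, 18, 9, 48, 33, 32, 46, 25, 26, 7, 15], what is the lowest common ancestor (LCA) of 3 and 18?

Tree insertion order: [22, 3, 6, 18, 9, 48, 33, 32, 46, 25, 26, 7, 15]
Tree (level-order array): [22, 3, 48, None, 6, 33, None, None, 18, 32, 46, 9, None, 25, None, None, None, 7, 15, None, 26]
In a BST, the LCA of p=3, q=18 is the first node v on the
root-to-leaf path with p <= v <= q (go left if both < v, right if both > v).
Walk from root:
  at 22: both 3 and 18 < 22, go left
  at 3: 3 <= 3 <= 18, this is the LCA
LCA = 3


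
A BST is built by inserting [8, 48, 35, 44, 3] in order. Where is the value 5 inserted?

Starting tree (level order): [8, 3, 48, None, None, 35, None, None, 44]
Insertion path: 8 -> 3
Result: insert 5 as right child of 3
Final tree (level order): [8, 3, 48, None, 5, 35, None, None, None, None, 44]


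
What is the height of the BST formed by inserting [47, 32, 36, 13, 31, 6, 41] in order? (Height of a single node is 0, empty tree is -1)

Insertion order: [47, 32, 36, 13, 31, 6, 41]
Tree (level-order array): [47, 32, None, 13, 36, 6, 31, None, 41]
Compute height bottom-up (empty subtree = -1):
  height(6) = 1 + max(-1, -1) = 0
  height(31) = 1 + max(-1, -1) = 0
  height(13) = 1 + max(0, 0) = 1
  height(41) = 1 + max(-1, -1) = 0
  height(36) = 1 + max(-1, 0) = 1
  height(32) = 1 + max(1, 1) = 2
  height(47) = 1 + max(2, -1) = 3
Height = 3


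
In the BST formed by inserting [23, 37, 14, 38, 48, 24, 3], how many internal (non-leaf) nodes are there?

Tree built from: [23, 37, 14, 38, 48, 24, 3]
Tree (level-order array): [23, 14, 37, 3, None, 24, 38, None, None, None, None, None, 48]
Rule: An internal node has at least one child.
Per-node child counts:
  node 23: 2 child(ren)
  node 14: 1 child(ren)
  node 3: 0 child(ren)
  node 37: 2 child(ren)
  node 24: 0 child(ren)
  node 38: 1 child(ren)
  node 48: 0 child(ren)
Matching nodes: [23, 14, 37, 38]
Count of internal (non-leaf) nodes: 4


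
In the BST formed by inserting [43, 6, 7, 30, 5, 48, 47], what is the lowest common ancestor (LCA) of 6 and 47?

Tree insertion order: [43, 6, 7, 30, 5, 48, 47]
Tree (level-order array): [43, 6, 48, 5, 7, 47, None, None, None, None, 30]
In a BST, the LCA of p=6, q=47 is the first node v on the
root-to-leaf path with p <= v <= q (go left if both < v, right if both > v).
Walk from root:
  at 43: 6 <= 43 <= 47, this is the LCA
LCA = 43


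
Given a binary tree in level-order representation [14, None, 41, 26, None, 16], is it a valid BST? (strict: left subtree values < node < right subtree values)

Level-order array: [14, None, 41, 26, None, 16]
Validate using subtree bounds (lo, hi): at each node, require lo < value < hi,
then recurse left with hi=value and right with lo=value.
Preorder trace (stopping at first violation):
  at node 14 with bounds (-inf, +inf): OK
  at node 41 with bounds (14, +inf): OK
  at node 26 with bounds (14, 41): OK
  at node 16 with bounds (14, 26): OK
No violation found at any node.
Result: Valid BST


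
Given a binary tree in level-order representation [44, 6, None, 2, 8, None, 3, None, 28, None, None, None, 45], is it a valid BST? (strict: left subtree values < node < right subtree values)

Level-order array: [44, 6, None, 2, 8, None, 3, None, 28, None, None, None, 45]
Validate using subtree bounds (lo, hi): at each node, require lo < value < hi,
then recurse left with hi=value and right with lo=value.
Preorder trace (stopping at first violation):
  at node 44 with bounds (-inf, +inf): OK
  at node 6 with bounds (-inf, 44): OK
  at node 2 with bounds (-inf, 6): OK
  at node 3 with bounds (2, 6): OK
  at node 8 with bounds (6, 44): OK
  at node 28 with bounds (8, 44): OK
  at node 45 with bounds (28, 44): VIOLATION
Node 45 violates its bound: not (28 < 45 < 44).
Result: Not a valid BST


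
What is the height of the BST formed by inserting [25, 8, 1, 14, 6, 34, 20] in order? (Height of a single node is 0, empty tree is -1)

Insertion order: [25, 8, 1, 14, 6, 34, 20]
Tree (level-order array): [25, 8, 34, 1, 14, None, None, None, 6, None, 20]
Compute height bottom-up (empty subtree = -1):
  height(6) = 1 + max(-1, -1) = 0
  height(1) = 1 + max(-1, 0) = 1
  height(20) = 1 + max(-1, -1) = 0
  height(14) = 1 + max(-1, 0) = 1
  height(8) = 1 + max(1, 1) = 2
  height(34) = 1 + max(-1, -1) = 0
  height(25) = 1 + max(2, 0) = 3
Height = 3


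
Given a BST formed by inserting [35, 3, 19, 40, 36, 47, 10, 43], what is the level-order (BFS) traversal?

Tree insertion order: [35, 3, 19, 40, 36, 47, 10, 43]
Tree (level-order array): [35, 3, 40, None, 19, 36, 47, 10, None, None, None, 43]
BFS from the root, enqueuing left then right child of each popped node:
  queue [35] -> pop 35, enqueue [3, 40], visited so far: [35]
  queue [3, 40] -> pop 3, enqueue [19], visited so far: [35, 3]
  queue [40, 19] -> pop 40, enqueue [36, 47], visited so far: [35, 3, 40]
  queue [19, 36, 47] -> pop 19, enqueue [10], visited so far: [35, 3, 40, 19]
  queue [36, 47, 10] -> pop 36, enqueue [none], visited so far: [35, 3, 40, 19, 36]
  queue [47, 10] -> pop 47, enqueue [43], visited so far: [35, 3, 40, 19, 36, 47]
  queue [10, 43] -> pop 10, enqueue [none], visited so far: [35, 3, 40, 19, 36, 47, 10]
  queue [43] -> pop 43, enqueue [none], visited so far: [35, 3, 40, 19, 36, 47, 10, 43]
Result: [35, 3, 40, 19, 36, 47, 10, 43]


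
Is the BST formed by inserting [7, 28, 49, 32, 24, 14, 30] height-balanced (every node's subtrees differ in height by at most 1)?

Tree (level-order array): [7, None, 28, 24, 49, 14, None, 32, None, None, None, 30]
Definition: a tree is height-balanced if, at every node, |h(left) - h(right)| <= 1 (empty subtree has height -1).
Bottom-up per-node check:
  node 14: h_left=-1, h_right=-1, diff=0 [OK], height=0
  node 24: h_left=0, h_right=-1, diff=1 [OK], height=1
  node 30: h_left=-1, h_right=-1, diff=0 [OK], height=0
  node 32: h_left=0, h_right=-1, diff=1 [OK], height=1
  node 49: h_left=1, h_right=-1, diff=2 [FAIL (|1--1|=2 > 1)], height=2
  node 28: h_left=1, h_right=2, diff=1 [OK], height=3
  node 7: h_left=-1, h_right=3, diff=4 [FAIL (|-1-3|=4 > 1)], height=4
Node 49 violates the condition: |1 - -1| = 2 > 1.
Result: Not balanced


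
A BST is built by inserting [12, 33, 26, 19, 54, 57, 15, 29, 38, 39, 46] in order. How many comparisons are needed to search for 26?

Search path for 26: 12 -> 33 -> 26
Found: True
Comparisons: 3


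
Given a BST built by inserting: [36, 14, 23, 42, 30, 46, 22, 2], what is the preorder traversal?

Tree insertion order: [36, 14, 23, 42, 30, 46, 22, 2]
Tree (level-order array): [36, 14, 42, 2, 23, None, 46, None, None, 22, 30]
Preorder traversal: [36, 14, 2, 23, 22, 30, 42, 46]


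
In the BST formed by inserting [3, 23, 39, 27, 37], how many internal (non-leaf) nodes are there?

Tree built from: [3, 23, 39, 27, 37]
Tree (level-order array): [3, None, 23, None, 39, 27, None, None, 37]
Rule: An internal node has at least one child.
Per-node child counts:
  node 3: 1 child(ren)
  node 23: 1 child(ren)
  node 39: 1 child(ren)
  node 27: 1 child(ren)
  node 37: 0 child(ren)
Matching nodes: [3, 23, 39, 27]
Count of internal (non-leaf) nodes: 4


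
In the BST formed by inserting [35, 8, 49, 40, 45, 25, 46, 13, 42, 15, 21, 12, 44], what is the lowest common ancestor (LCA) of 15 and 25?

Tree insertion order: [35, 8, 49, 40, 45, 25, 46, 13, 42, 15, 21, 12, 44]
Tree (level-order array): [35, 8, 49, None, 25, 40, None, 13, None, None, 45, 12, 15, 42, 46, None, None, None, 21, None, 44]
In a BST, the LCA of p=15, q=25 is the first node v on the
root-to-leaf path with p <= v <= q (go left if both < v, right if both > v).
Walk from root:
  at 35: both 15 and 25 < 35, go left
  at 8: both 15 and 25 > 8, go right
  at 25: 15 <= 25 <= 25, this is the LCA
LCA = 25


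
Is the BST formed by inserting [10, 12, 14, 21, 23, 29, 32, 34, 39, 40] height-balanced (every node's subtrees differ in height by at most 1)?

Tree (level-order array): [10, None, 12, None, 14, None, 21, None, 23, None, 29, None, 32, None, 34, None, 39, None, 40]
Definition: a tree is height-balanced if, at every node, |h(left) - h(right)| <= 1 (empty subtree has height -1).
Bottom-up per-node check:
  node 40: h_left=-1, h_right=-1, diff=0 [OK], height=0
  node 39: h_left=-1, h_right=0, diff=1 [OK], height=1
  node 34: h_left=-1, h_right=1, diff=2 [FAIL (|-1-1|=2 > 1)], height=2
  node 32: h_left=-1, h_right=2, diff=3 [FAIL (|-1-2|=3 > 1)], height=3
  node 29: h_left=-1, h_right=3, diff=4 [FAIL (|-1-3|=4 > 1)], height=4
  node 23: h_left=-1, h_right=4, diff=5 [FAIL (|-1-4|=5 > 1)], height=5
  node 21: h_left=-1, h_right=5, diff=6 [FAIL (|-1-5|=6 > 1)], height=6
  node 14: h_left=-1, h_right=6, diff=7 [FAIL (|-1-6|=7 > 1)], height=7
  node 12: h_left=-1, h_right=7, diff=8 [FAIL (|-1-7|=8 > 1)], height=8
  node 10: h_left=-1, h_right=8, diff=9 [FAIL (|-1-8|=9 > 1)], height=9
Node 34 violates the condition: |-1 - 1| = 2 > 1.
Result: Not balanced


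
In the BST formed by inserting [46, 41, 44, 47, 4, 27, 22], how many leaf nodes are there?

Tree built from: [46, 41, 44, 47, 4, 27, 22]
Tree (level-order array): [46, 41, 47, 4, 44, None, None, None, 27, None, None, 22]
Rule: A leaf has 0 children.
Per-node child counts:
  node 46: 2 child(ren)
  node 41: 2 child(ren)
  node 4: 1 child(ren)
  node 27: 1 child(ren)
  node 22: 0 child(ren)
  node 44: 0 child(ren)
  node 47: 0 child(ren)
Matching nodes: [22, 44, 47]
Count of leaf nodes: 3


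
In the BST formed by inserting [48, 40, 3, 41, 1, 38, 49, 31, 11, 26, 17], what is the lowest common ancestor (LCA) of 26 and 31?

Tree insertion order: [48, 40, 3, 41, 1, 38, 49, 31, 11, 26, 17]
Tree (level-order array): [48, 40, 49, 3, 41, None, None, 1, 38, None, None, None, None, 31, None, 11, None, None, 26, 17]
In a BST, the LCA of p=26, q=31 is the first node v on the
root-to-leaf path with p <= v <= q (go left if both < v, right if both > v).
Walk from root:
  at 48: both 26 and 31 < 48, go left
  at 40: both 26 and 31 < 40, go left
  at 3: both 26 and 31 > 3, go right
  at 38: both 26 and 31 < 38, go left
  at 31: 26 <= 31 <= 31, this is the LCA
LCA = 31


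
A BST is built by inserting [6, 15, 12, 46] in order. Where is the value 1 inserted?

Starting tree (level order): [6, None, 15, 12, 46]
Insertion path: 6
Result: insert 1 as left child of 6
Final tree (level order): [6, 1, 15, None, None, 12, 46]


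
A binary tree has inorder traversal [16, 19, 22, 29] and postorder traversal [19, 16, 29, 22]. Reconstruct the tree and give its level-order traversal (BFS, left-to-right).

Inorder:   [16, 19, 22, 29]
Postorder: [19, 16, 29, 22]
Algorithm: postorder visits root last, so walk postorder right-to-left;
each value is the root of the current inorder slice — split it at that
value, recurse on the right subtree first, then the left.
Recursive splits:
  root=22; inorder splits into left=[16, 19], right=[29]
  root=29; inorder splits into left=[], right=[]
  root=16; inorder splits into left=[], right=[19]
  root=19; inorder splits into left=[], right=[]
Reconstructed level-order: [22, 16, 29, 19]


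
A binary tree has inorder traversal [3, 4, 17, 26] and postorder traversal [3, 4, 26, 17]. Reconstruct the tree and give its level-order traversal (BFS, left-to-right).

Inorder:   [3, 4, 17, 26]
Postorder: [3, 4, 26, 17]
Algorithm: postorder visits root last, so walk postorder right-to-left;
each value is the root of the current inorder slice — split it at that
value, recurse on the right subtree first, then the left.
Recursive splits:
  root=17; inorder splits into left=[3, 4], right=[26]
  root=26; inorder splits into left=[], right=[]
  root=4; inorder splits into left=[3], right=[]
  root=3; inorder splits into left=[], right=[]
Reconstructed level-order: [17, 4, 26, 3]


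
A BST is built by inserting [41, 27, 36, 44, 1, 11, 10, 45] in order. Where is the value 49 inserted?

Starting tree (level order): [41, 27, 44, 1, 36, None, 45, None, 11, None, None, None, None, 10]
Insertion path: 41 -> 44 -> 45
Result: insert 49 as right child of 45
Final tree (level order): [41, 27, 44, 1, 36, None, 45, None, 11, None, None, None, 49, 10]


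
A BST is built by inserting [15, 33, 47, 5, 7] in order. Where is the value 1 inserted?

Starting tree (level order): [15, 5, 33, None, 7, None, 47]
Insertion path: 15 -> 5
Result: insert 1 as left child of 5
Final tree (level order): [15, 5, 33, 1, 7, None, 47]


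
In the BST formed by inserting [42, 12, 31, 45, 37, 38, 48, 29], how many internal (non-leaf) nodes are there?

Tree built from: [42, 12, 31, 45, 37, 38, 48, 29]
Tree (level-order array): [42, 12, 45, None, 31, None, 48, 29, 37, None, None, None, None, None, 38]
Rule: An internal node has at least one child.
Per-node child counts:
  node 42: 2 child(ren)
  node 12: 1 child(ren)
  node 31: 2 child(ren)
  node 29: 0 child(ren)
  node 37: 1 child(ren)
  node 38: 0 child(ren)
  node 45: 1 child(ren)
  node 48: 0 child(ren)
Matching nodes: [42, 12, 31, 37, 45]
Count of internal (non-leaf) nodes: 5


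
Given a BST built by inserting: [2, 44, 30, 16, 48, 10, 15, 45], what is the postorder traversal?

Tree insertion order: [2, 44, 30, 16, 48, 10, 15, 45]
Tree (level-order array): [2, None, 44, 30, 48, 16, None, 45, None, 10, None, None, None, None, 15]
Postorder traversal: [15, 10, 16, 30, 45, 48, 44, 2]


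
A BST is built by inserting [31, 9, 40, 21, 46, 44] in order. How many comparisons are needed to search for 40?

Search path for 40: 31 -> 40
Found: True
Comparisons: 2


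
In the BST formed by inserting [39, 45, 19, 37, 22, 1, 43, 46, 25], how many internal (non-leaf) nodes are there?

Tree built from: [39, 45, 19, 37, 22, 1, 43, 46, 25]
Tree (level-order array): [39, 19, 45, 1, 37, 43, 46, None, None, 22, None, None, None, None, None, None, 25]
Rule: An internal node has at least one child.
Per-node child counts:
  node 39: 2 child(ren)
  node 19: 2 child(ren)
  node 1: 0 child(ren)
  node 37: 1 child(ren)
  node 22: 1 child(ren)
  node 25: 0 child(ren)
  node 45: 2 child(ren)
  node 43: 0 child(ren)
  node 46: 0 child(ren)
Matching nodes: [39, 19, 37, 22, 45]
Count of internal (non-leaf) nodes: 5


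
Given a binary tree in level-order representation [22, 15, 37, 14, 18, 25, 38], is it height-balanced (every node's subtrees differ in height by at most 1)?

Tree (level-order array): [22, 15, 37, 14, 18, 25, 38]
Definition: a tree is height-balanced if, at every node, |h(left) - h(right)| <= 1 (empty subtree has height -1).
Bottom-up per-node check:
  node 14: h_left=-1, h_right=-1, diff=0 [OK], height=0
  node 18: h_left=-1, h_right=-1, diff=0 [OK], height=0
  node 15: h_left=0, h_right=0, diff=0 [OK], height=1
  node 25: h_left=-1, h_right=-1, diff=0 [OK], height=0
  node 38: h_left=-1, h_right=-1, diff=0 [OK], height=0
  node 37: h_left=0, h_right=0, diff=0 [OK], height=1
  node 22: h_left=1, h_right=1, diff=0 [OK], height=2
All nodes satisfy the balance condition.
Result: Balanced


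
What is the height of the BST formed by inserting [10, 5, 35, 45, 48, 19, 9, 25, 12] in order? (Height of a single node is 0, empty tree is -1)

Insertion order: [10, 5, 35, 45, 48, 19, 9, 25, 12]
Tree (level-order array): [10, 5, 35, None, 9, 19, 45, None, None, 12, 25, None, 48]
Compute height bottom-up (empty subtree = -1):
  height(9) = 1 + max(-1, -1) = 0
  height(5) = 1 + max(-1, 0) = 1
  height(12) = 1 + max(-1, -1) = 0
  height(25) = 1 + max(-1, -1) = 0
  height(19) = 1 + max(0, 0) = 1
  height(48) = 1 + max(-1, -1) = 0
  height(45) = 1 + max(-1, 0) = 1
  height(35) = 1 + max(1, 1) = 2
  height(10) = 1 + max(1, 2) = 3
Height = 3


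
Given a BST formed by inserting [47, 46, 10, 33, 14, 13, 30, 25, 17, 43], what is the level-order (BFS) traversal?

Tree insertion order: [47, 46, 10, 33, 14, 13, 30, 25, 17, 43]
Tree (level-order array): [47, 46, None, 10, None, None, 33, 14, 43, 13, 30, None, None, None, None, 25, None, 17]
BFS from the root, enqueuing left then right child of each popped node:
  queue [47] -> pop 47, enqueue [46], visited so far: [47]
  queue [46] -> pop 46, enqueue [10], visited so far: [47, 46]
  queue [10] -> pop 10, enqueue [33], visited so far: [47, 46, 10]
  queue [33] -> pop 33, enqueue [14, 43], visited so far: [47, 46, 10, 33]
  queue [14, 43] -> pop 14, enqueue [13, 30], visited so far: [47, 46, 10, 33, 14]
  queue [43, 13, 30] -> pop 43, enqueue [none], visited so far: [47, 46, 10, 33, 14, 43]
  queue [13, 30] -> pop 13, enqueue [none], visited so far: [47, 46, 10, 33, 14, 43, 13]
  queue [30] -> pop 30, enqueue [25], visited so far: [47, 46, 10, 33, 14, 43, 13, 30]
  queue [25] -> pop 25, enqueue [17], visited so far: [47, 46, 10, 33, 14, 43, 13, 30, 25]
  queue [17] -> pop 17, enqueue [none], visited so far: [47, 46, 10, 33, 14, 43, 13, 30, 25, 17]
Result: [47, 46, 10, 33, 14, 43, 13, 30, 25, 17]


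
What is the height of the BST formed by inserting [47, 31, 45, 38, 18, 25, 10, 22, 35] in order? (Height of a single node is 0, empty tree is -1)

Insertion order: [47, 31, 45, 38, 18, 25, 10, 22, 35]
Tree (level-order array): [47, 31, None, 18, 45, 10, 25, 38, None, None, None, 22, None, 35]
Compute height bottom-up (empty subtree = -1):
  height(10) = 1 + max(-1, -1) = 0
  height(22) = 1 + max(-1, -1) = 0
  height(25) = 1 + max(0, -1) = 1
  height(18) = 1 + max(0, 1) = 2
  height(35) = 1 + max(-1, -1) = 0
  height(38) = 1 + max(0, -1) = 1
  height(45) = 1 + max(1, -1) = 2
  height(31) = 1 + max(2, 2) = 3
  height(47) = 1 + max(3, -1) = 4
Height = 4


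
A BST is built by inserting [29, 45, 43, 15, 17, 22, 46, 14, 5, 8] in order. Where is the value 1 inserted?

Starting tree (level order): [29, 15, 45, 14, 17, 43, 46, 5, None, None, 22, None, None, None, None, None, 8]
Insertion path: 29 -> 15 -> 14 -> 5
Result: insert 1 as left child of 5
Final tree (level order): [29, 15, 45, 14, 17, 43, 46, 5, None, None, 22, None, None, None, None, 1, 8]


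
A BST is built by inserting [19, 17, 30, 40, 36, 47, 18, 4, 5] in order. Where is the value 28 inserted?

Starting tree (level order): [19, 17, 30, 4, 18, None, 40, None, 5, None, None, 36, 47]
Insertion path: 19 -> 30
Result: insert 28 as left child of 30
Final tree (level order): [19, 17, 30, 4, 18, 28, 40, None, 5, None, None, None, None, 36, 47]


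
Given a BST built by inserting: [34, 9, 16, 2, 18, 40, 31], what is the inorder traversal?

Tree insertion order: [34, 9, 16, 2, 18, 40, 31]
Tree (level-order array): [34, 9, 40, 2, 16, None, None, None, None, None, 18, None, 31]
Inorder traversal: [2, 9, 16, 18, 31, 34, 40]


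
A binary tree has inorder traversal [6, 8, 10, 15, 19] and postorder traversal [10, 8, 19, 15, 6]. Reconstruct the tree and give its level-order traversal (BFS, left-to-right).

Inorder:   [6, 8, 10, 15, 19]
Postorder: [10, 8, 19, 15, 6]
Algorithm: postorder visits root last, so walk postorder right-to-left;
each value is the root of the current inorder slice — split it at that
value, recurse on the right subtree first, then the left.
Recursive splits:
  root=6; inorder splits into left=[], right=[8, 10, 15, 19]
  root=15; inorder splits into left=[8, 10], right=[19]
  root=19; inorder splits into left=[], right=[]
  root=8; inorder splits into left=[], right=[10]
  root=10; inorder splits into left=[], right=[]
Reconstructed level-order: [6, 15, 8, 19, 10]


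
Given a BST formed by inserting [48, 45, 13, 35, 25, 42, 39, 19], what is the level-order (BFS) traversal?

Tree insertion order: [48, 45, 13, 35, 25, 42, 39, 19]
Tree (level-order array): [48, 45, None, 13, None, None, 35, 25, 42, 19, None, 39]
BFS from the root, enqueuing left then right child of each popped node:
  queue [48] -> pop 48, enqueue [45], visited so far: [48]
  queue [45] -> pop 45, enqueue [13], visited so far: [48, 45]
  queue [13] -> pop 13, enqueue [35], visited so far: [48, 45, 13]
  queue [35] -> pop 35, enqueue [25, 42], visited so far: [48, 45, 13, 35]
  queue [25, 42] -> pop 25, enqueue [19], visited so far: [48, 45, 13, 35, 25]
  queue [42, 19] -> pop 42, enqueue [39], visited so far: [48, 45, 13, 35, 25, 42]
  queue [19, 39] -> pop 19, enqueue [none], visited so far: [48, 45, 13, 35, 25, 42, 19]
  queue [39] -> pop 39, enqueue [none], visited so far: [48, 45, 13, 35, 25, 42, 19, 39]
Result: [48, 45, 13, 35, 25, 42, 19, 39]


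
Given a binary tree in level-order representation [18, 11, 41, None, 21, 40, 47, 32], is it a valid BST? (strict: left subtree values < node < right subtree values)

Level-order array: [18, 11, 41, None, 21, 40, 47, 32]
Validate using subtree bounds (lo, hi): at each node, require lo < value < hi,
then recurse left with hi=value and right with lo=value.
Preorder trace (stopping at first violation):
  at node 18 with bounds (-inf, +inf): OK
  at node 11 with bounds (-inf, 18): OK
  at node 21 with bounds (11, 18): VIOLATION
Node 21 violates its bound: not (11 < 21 < 18).
Result: Not a valid BST


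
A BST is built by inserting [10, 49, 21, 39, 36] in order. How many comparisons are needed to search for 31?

Search path for 31: 10 -> 49 -> 21 -> 39 -> 36
Found: False
Comparisons: 5


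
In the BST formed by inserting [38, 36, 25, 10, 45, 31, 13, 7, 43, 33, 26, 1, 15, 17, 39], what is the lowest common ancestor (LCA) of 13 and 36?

Tree insertion order: [38, 36, 25, 10, 45, 31, 13, 7, 43, 33, 26, 1, 15, 17, 39]
Tree (level-order array): [38, 36, 45, 25, None, 43, None, 10, 31, 39, None, 7, 13, 26, 33, None, None, 1, None, None, 15, None, None, None, None, None, None, None, 17]
In a BST, the LCA of p=13, q=36 is the first node v on the
root-to-leaf path with p <= v <= q (go left if both < v, right if both > v).
Walk from root:
  at 38: both 13 and 36 < 38, go left
  at 36: 13 <= 36 <= 36, this is the LCA
LCA = 36


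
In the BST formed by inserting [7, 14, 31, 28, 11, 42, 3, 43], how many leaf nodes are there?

Tree built from: [7, 14, 31, 28, 11, 42, 3, 43]
Tree (level-order array): [7, 3, 14, None, None, 11, 31, None, None, 28, 42, None, None, None, 43]
Rule: A leaf has 0 children.
Per-node child counts:
  node 7: 2 child(ren)
  node 3: 0 child(ren)
  node 14: 2 child(ren)
  node 11: 0 child(ren)
  node 31: 2 child(ren)
  node 28: 0 child(ren)
  node 42: 1 child(ren)
  node 43: 0 child(ren)
Matching nodes: [3, 11, 28, 43]
Count of leaf nodes: 4


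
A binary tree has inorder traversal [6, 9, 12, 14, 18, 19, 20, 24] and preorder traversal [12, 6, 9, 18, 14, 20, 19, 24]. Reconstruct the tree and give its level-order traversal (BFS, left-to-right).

Inorder:  [6, 9, 12, 14, 18, 19, 20, 24]
Preorder: [12, 6, 9, 18, 14, 20, 19, 24]
Algorithm: preorder visits root first, so consume preorder in order;
for each root, split the current inorder slice at that value into
left-subtree inorder and right-subtree inorder, then recurse.
Recursive splits:
  root=12; inorder splits into left=[6, 9], right=[14, 18, 19, 20, 24]
  root=6; inorder splits into left=[], right=[9]
  root=9; inorder splits into left=[], right=[]
  root=18; inorder splits into left=[14], right=[19, 20, 24]
  root=14; inorder splits into left=[], right=[]
  root=20; inorder splits into left=[19], right=[24]
  root=19; inorder splits into left=[], right=[]
  root=24; inorder splits into left=[], right=[]
Reconstructed level-order: [12, 6, 18, 9, 14, 20, 19, 24]


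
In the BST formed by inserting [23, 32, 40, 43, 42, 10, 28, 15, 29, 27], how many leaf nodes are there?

Tree built from: [23, 32, 40, 43, 42, 10, 28, 15, 29, 27]
Tree (level-order array): [23, 10, 32, None, 15, 28, 40, None, None, 27, 29, None, 43, None, None, None, None, 42]
Rule: A leaf has 0 children.
Per-node child counts:
  node 23: 2 child(ren)
  node 10: 1 child(ren)
  node 15: 0 child(ren)
  node 32: 2 child(ren)
  node 28: 2 child(ren)
  node 27: 0 child(ren)
  node 29: 0 child(ren)
  node 40: 1 child(ren)
  node 43: 1 child(ren)
  node 42: 0 child(ren)
Matching nodes: [15, 27, 29, 42]
Count of leaf nodes: 4


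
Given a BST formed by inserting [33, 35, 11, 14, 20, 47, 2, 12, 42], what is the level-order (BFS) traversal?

Tree insertion order: [33, 35, 11, 14, 20, 47, 2, 12, 42]
Tree (level-order array): [33, 11, 35, 2, 14, None, 47, None, None, 12, 20, 42]
BFS from the root, enqueuing left then right child of each popped node:
  queue [33] -> pop 33, enqueue [11, 35], visited so far: [33]
  queue [11, 35] -> pop 11, enqueue [2, 14], visited so far: [33, 11]
  queue [35, 2, 14] -> pop 35, enqueue [47], visited so far: [33, 11, 35]
  queue [2, 14, 47] -> pop 2, enqueue [none], visited so far: [33, 11, 35, 2]
  queue [14, 47] -> pop 14, enqueue [12, 20], visited so far: [33, 11, 35, 2, 14]
  queue [47, 12, 20] -> pop 47, enqueue [42], visited so far: [33, 11, 35, 2, 14, 47]
  queue [12, 20, 42] -> pop 12, enqueue [none], visited so far: [33, 11, 35, 2, 14, 47, 12]
  queue [20, 42] -> pop 20, enqueue [none], visited so far: [33, 11, 35, 2, 14, 47, 12, 20]
  queue [42] -> pop 42, enqueue [none], visited so far: [33, 11, 35, 2, 14, 47, 12, 20, 42]
Result: [33, 11, 35, 2, 14, 47, 12, 20, 42]


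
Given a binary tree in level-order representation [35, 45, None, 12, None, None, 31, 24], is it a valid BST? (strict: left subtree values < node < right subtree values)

Level-order array: [35, 45, None, 12, None, None, 31, 24]
Validate using subtree bounds (lo, hi): at each node, require lo < value < hi,
then recurse left with hi=value and right with lo=value.
Preorder trace (stopping at first violation):
  at node 35 with bounds (-inf, +inf): OK
  at node 45 with bounds (-inf, 35): VIOLATION
Node 45 violates its bound: not (-inf < 45 < 35).
Result: Not a valid BST


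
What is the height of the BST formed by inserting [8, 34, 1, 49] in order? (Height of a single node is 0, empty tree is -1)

Insertion order: [8, 34, 1, 49]
Tree (level-order array): [8, 1, 34, None, None, None, 49]
Compute height bottom-up (empty subtree = -1):
  height(1) = 1 + max(-1, -1) = 0
  height(49) = 1 + max(-1, -1) = 0
  height(34) = 1 + max(-1, 0) = 1
  height(8) = 1 + max(0, 1) = 2
Height = 2


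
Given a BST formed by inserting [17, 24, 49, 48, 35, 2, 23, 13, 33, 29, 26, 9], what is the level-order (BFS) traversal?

Tree insertion order: [17, 24, 49, 48, 35, 2, 23, 13, 33, 29, 26, 9]
Tree (level-order array): [17, 2, 24, None, 13, 23, 49, 9, None, None, None, 48, None, None, None, 35, None, 33, None, 29, None, 26]
BFS from the root, enqueuing left then right child of each popped node:
  queue [17] -> pop 17, enqueue [2, 24], visited so far: [17]
  queue [2, 24] -> pop 2, enqueue [13], visited so far: [17, 2]
  queue [24, 13] -> pop 24, enqueue [23, 49], visited so far: [17, 2, 24]
  queue [13, 23, 49] -> pop 13, enqueue [9], visited so far: [17, 2, 24, 13]
  queue [23, 49, 9] -> pop 23, enqueue [none], visited so far: [17, 2, 24, 13, 23]
  queue [49, 9] -> pop 49, enqueue [48], visited so far: [17, 2, 24, 13, 23, 49]
  queue [9, 48] -> pop 9, enqueue [none], visited so far: [17, 2, 24, 13, 23, 49, 9]
  queue [48] -> pop 48, enqueue [35], visited so far: [17, 2, 24, 13, 23, 49, 9, 48]
  queue [35] -> pop 35, enqueue [33], visited so far: [17, 2, 24, 13, 23, 49, 9, 48, 35]
  queue [33] -> pop 33, enqueue [29], visited so far: [17, 2, 24, 13, 23, 49, 9, 48, 35, 33]
  queue [29] -> pop 29, enqueue [26], visited so far: [17, 2, 24, 13, 23, 49, 9, 48, 35, 33, 29]
  queue [26] -> pop 26, enqueue [none], visited so far: [17, 2, 24, 13, 23, 49, 9, 48, 35, 33, 29, 26]
Result: [17, 2, 24, 13, 23, 49, 9, 48, 35, 33, 29, 26]


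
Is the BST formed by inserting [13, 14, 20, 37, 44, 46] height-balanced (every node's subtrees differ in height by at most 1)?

Tree (level-order array): [13, None, 14, None, 20, None, 37, None, 44, None, 46]
Definition: a tree is height-balanced if, at every node, |h(left) - h(right)| <= 1 (empty subtree has height -1).
Bottom-up per-node check:
  node 46: h_left=-1, h_right=-1, diff=0 [OK], height=0
  node 44: h_left=-1, h_right=0, diff=1 [OK], height=1
  node 37: h_left=-1, h_right=1, diff=2 [FAIL (|-1-1|=2 > 1)], height=2
  node 20: h_left=-1, h_right=2, diff=3 [FAIL (|-1-2|=3 > 1)], height=3
  node 14: h_left=-1, h_right=3, diff=4 [FAIL (|-1-3|=4 > 1)], height=4
  node 13: h_left=-1, h_right=4, diff=5 [FAIL (|-1-4|=5 > 1)], height=5
Node 37 violates the condition: |-1 - 1| = 2 > 1.
Result: Not balanced


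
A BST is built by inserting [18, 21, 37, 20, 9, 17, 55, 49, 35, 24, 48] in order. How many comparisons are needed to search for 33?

Search path for 33: 18 -> 21 -> 37 -> 35 -> 24
Found: False
Comparisons: 5


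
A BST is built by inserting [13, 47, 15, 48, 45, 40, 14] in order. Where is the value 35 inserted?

Starting tree (level order): [13, None, 47, 15, 48, 14, 45, None, None, None, None, 40]
Insertion path: 13 -> 47 -> 15 -> 45 -> 40
Result: insert 35 as left child of 40
Final tree (level order): [13, None, 47, 15, 48, 14, 45, None, None, None, None, 40, None, 35]


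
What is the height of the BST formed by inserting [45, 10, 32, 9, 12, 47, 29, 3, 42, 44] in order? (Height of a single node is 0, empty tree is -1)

Insertion order: [45, 10, 32, 9, 12, 47, 29, 3, 42, 44]
Tree (level-order array): [45, 10, 47, 9, 32, None, None, 3, None, 12, 42, None, None, None, 29, None, 44]
Compute height bottom-up (empty subtree = -1):
  height(3) = 1 + max(-1, -1) = 0
  height(9) = 1 + max(0, -1) = 1
  height(29) = 1 + max(-1, -1) = 0
  height(12) = 1 + max(-1, 0) = 1
  height(44) = 1 + max(-1, -1) = 0
  height(42) = 1 + max(-1, 0) = 1
  height(32) = 1 + max(1, 1) = 2
  height(10) = 1 + max(1, 2) = 3
  height(47) = 1 + max(-1, -1) = 0
  height(45) = 1 + max(3, 0) = 4
Height = 4


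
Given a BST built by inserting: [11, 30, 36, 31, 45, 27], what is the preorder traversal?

Tree insertion order: [11, 30, 36, 31, 45, 27]
Tree (level-order array): [11, None, 30, 27, 36, None, None, 31, 45]
Preorder traversal: [11, 30, 27, 36, 31, 45]


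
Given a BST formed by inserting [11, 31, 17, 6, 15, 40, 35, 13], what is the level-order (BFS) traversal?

Tree insertion order: [11, 31, 17, 6, 15, 40, 35, 13]
Tree (level-order array): [11, 6, 31, None, None, 17, 40, 15, None, 35, None, 13]
BFS from the root, enqueuing left then right child of each popped node:
  queue [11] -> pop 11, enqueue [6, 31], visited so far: [11]
  queue [6, 31] -> pop 6, enqueue [none], visited so far: [11, 6]
  queue [31] -> pop 31, enqueue [17, 40], visited so far: [11, 6, 31]
  queue [17, 40] -> pop 17, enqueue [15], visited so far: [11, 6, 31, 17]
  queue [40, 15] -> pop 40, enqueue [35], visited so far: [11, 6, 31, 17, 40]
  queue [15, 35] -> pop 15, enqueue [13], visited so far: [11, 6, 31, 17, 40, 15]
  queue [35, 13] -> pop 35, enqueue [none], visited so far: [11, 6, 31, 17, 40, 15, 35]
  queue [13] -> pop 13, enqueue [none], visited so far: [11, 6, 31, 17, 40, 15, 35, 13]
Result: [11, 6, 31, 17, 40, 15, 35, 13]


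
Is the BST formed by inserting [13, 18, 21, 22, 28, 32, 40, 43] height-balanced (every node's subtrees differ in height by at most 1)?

Tree (level-order array): [13, None, 18, None, 21, None, 22, None, 28, None, 32, None, 40, None, 43]
Definition: a tree is height-balanced if, at every node, |h(left) - h(right)| <= 1 (empty subtree has height -1).
Bottom-up per-node check:
  node 43: h_left=-1, h_right=-1, diff=0 [OK], height=0
  node 40: h_left=-1, h_right=0, diff=1 [OK], height=1
  node 32: h_left=-1, h_right=1, diff=2 [FAIL (|-1-1|=2 > 1)], height=2
  node 28: h_left=-1, h_right=2, diff=3 [FAIL (|-1-2|=3 > 1)], height=3
  node 22: h_left=-1, h_right=3, diff=4 [FAIL (|-1-3|=4 > 1)], height=4
  node 21: h_left=-1, h_right=4, diff=5 [FAIL (|-1-4|=5 > 1)], height=5
  node 18: h_left=-1, h_right=5, diff=6 [FAIL (|-1-5|=6 > 1)], height=6
  node 13: h_left=-1, h_right=6, diff=7 [FAIL (|-1-6|=7 > 1)], height=7
Node 32 violates the condition: |-1 - 1| = 2 > 1.
Result: Not balanced


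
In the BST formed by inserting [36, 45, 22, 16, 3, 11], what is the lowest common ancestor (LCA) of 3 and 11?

Tree insertion order: [36, 45, 22, 16, 3, 11]
Tree (level-order array): [36, 22, 45, 16, None, None, None, 3, None, None, 11]
In a BST, the LCA of p=3, q=11 is the first node v on the
root-to-leaf path with p <= v <= q (go left if both < v, right if both > v).
Walk from root:
  at 36: both 3 and 11 < 36, go left
  at 22: both 3 and 11 < 22, go left
  at 16: both 3 and 11 < 16, go left
  at 3: 3 <= 3 <= 11, this is the LCA
LCA = 3


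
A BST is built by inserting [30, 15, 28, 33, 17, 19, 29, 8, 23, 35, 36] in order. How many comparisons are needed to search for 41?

Search path for 41: 30 -> 33 -> 35 -> 36
Found: False
Comparisons: 4


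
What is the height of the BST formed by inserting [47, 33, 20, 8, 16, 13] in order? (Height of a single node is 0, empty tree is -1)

Insertion order: [47, 33, 20, 8, 16, 13]
Tree (level-order array): [47, 33, None, 20, None, 8, None, None, 16, 13]
Compute height bottom-up (empty subtree = -1):
  height(13) = 1 + max(-1, -1) = 0
  height(16) = 1 + max(0, -1) = 1
  height(8) = 1 + max(-1, 1) = 2
  height(20) = 1 + max(2, -1) = 3
  height(33) = 1 + max(3, -1) = 4
  height(47) = 1 + max(4, -1) = 5
Height = 5


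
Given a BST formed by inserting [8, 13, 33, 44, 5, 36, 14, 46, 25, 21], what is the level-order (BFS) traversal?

Tree insertion order: [8, 13, 33, 44, 5, 36, 14, 46, 25, 21]
Tree (level-order array): [8, 5, 13, None, None, None, 33, 14, 44, None, 25, 36, 46, 21]
BFS from the root, enqueuing left then right child of each popped node:
  queue [8] -> pop 8, enqueue [5, 13], visited so far: [8]
  queue [5, 13] -> pop 5, enqueue [none], visited so far: [8, 5]
  queue [13] -> pop 13, enqueue [33], visited so far: [8, 5, 13]
  queue [33] -> pop 33, enqueue [14, 44], visited so far: [8, 5, 13, 33]
  queue [14, 44] -> pop 14, enqueue [25], visited so far: [8, 5, 13, 33, 14]
  queue [44, 25] -> pop 44, enqueue [36, 46], visited so far: [8, 5, 13, 33, 14, 44]
  queue [25, 36, 46] -> pop 25, enqueue [21], visited so far: [8, 5, 13, 33, 14, 44, 25]
  queue [36, 46, 21] -> pop 36, enqueue [none], visited so far: [8, 5, 13, 33, 14, 44, 25, 36]
  queue [46, 21] -> pop 46, enqueue [none], visited so far: [8, 5, 13, 33, 14, 44, 25, 36, 46]
  queue [21] -> pop 21, enqueue [none], visited so far: [8, 5, 13, 33, 14, 44, 25, 36, 46, 21]
Result: [8, 5, 13, 33, 14, 44, 25, 36, 46, 21]


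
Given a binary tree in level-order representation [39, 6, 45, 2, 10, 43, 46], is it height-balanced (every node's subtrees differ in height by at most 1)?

Tree (level-order array): [39, 6, 45, 2, 10, 43, 46]
Definition: a tree is height-balanced if, at every node, |h(left) - h(right)| <= 1 (empty subtree has height -1).
Bottom-up per-node check:
  node 2: h_left=-1, h_right=-1, diff=0 [OK], height=0
  node 10: h_left=-1, h_right=-1, diff=0 [OK], height=0
  node 6: h_left=0, h_right=0, diff=0 [OK], height=1
  node 43: h_left=-1, h_right=-1, diff=0 [OK], height=0
  node 46: h_left=-1, h_right=-1, diff=0 [OK], height=0
  node 45: h_left=0, h_right=0, diff=0 [OK], height=1
  node 39: h_left=1, h_right=1, diff=0 [OK], height=2
All nodes satisfy the balance condition.
Result: Balanced
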